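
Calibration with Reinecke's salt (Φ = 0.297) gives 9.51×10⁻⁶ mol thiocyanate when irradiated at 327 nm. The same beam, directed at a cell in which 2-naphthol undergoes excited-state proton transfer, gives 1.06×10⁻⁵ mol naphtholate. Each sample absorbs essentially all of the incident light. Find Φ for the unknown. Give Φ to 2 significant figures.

Φ = 0.33

Photons absorbed by the actinometer: 9.51×10⁻⁶ / 0.297 = 3.202×10⁻⁵ mol.
Φ(unknown) = 1.06×10⁻⁵ / 3.202×10⁻⁵ = 0.33.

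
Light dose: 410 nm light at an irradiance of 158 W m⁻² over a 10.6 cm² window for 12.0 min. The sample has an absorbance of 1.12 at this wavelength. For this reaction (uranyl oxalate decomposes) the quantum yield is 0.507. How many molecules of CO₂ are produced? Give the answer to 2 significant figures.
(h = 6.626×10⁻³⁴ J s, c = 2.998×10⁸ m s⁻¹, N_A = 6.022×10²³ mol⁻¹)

1.2×10²⁰ molecules

Photon energy at 410 nm: hc/λ = (6.626×10⁻³⁴)(2.998×10⁸)/(410×10⁻⁹) = 4.845×10⁻¹⁹ J.
Energy delivered: (158 W m⁻²)(10.6×10⁻⁴ m²)(720 s) = 120.6 J.
Photons incident: 120.6 / 4.845×10⁻¹⁹ = 2.489×10²⁰, i.e. 2.489×10²⁰/6.022×10²³ = 4.133×10⁻⁴ mol.
Fraction absorbed: 1 − 10^(−1.12) = 0.9241.
Photons absorbed: 0.9241 × 4.133×10⁻⁴ = 3.819×10⁻⁴ mol.
Product: Φ × n_abs = 0.507 × 3.819×10⁻⁴ = 1.936×10⁻⁴ mol.
As a count: 1.936×10⁻⁴ × 6.022×10²³ = 1.2×10²⁰.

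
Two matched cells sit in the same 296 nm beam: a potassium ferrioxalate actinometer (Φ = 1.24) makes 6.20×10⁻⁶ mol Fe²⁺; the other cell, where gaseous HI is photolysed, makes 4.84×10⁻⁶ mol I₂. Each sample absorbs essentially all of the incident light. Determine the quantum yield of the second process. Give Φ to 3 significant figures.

Φ = 0.968

Photons absorbed by the actinometer: 6.20×10⁻⁶ / 1.24 = 5.000×10⁻⁶ mol.
Φ(unknown) = 4.84×10⁻⁶ / 5.000×10⁻⁶ = 0.968.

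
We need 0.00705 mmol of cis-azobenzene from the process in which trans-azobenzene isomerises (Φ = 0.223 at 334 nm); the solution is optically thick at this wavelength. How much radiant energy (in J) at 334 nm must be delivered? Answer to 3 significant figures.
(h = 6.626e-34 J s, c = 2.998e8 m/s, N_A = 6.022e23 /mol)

11.3 J

Product: 0.00705 mmol = 7.05e-6 mol.
Photons that must be absorbed: 7.05e-6 / 0.223 = 3.161e-5 mol.
Photon energy: hc/λ = 5.948e-19 J; per mole, 3.582e5 J mol⁻¹.
Energy required: 3.161e-5 × 3.582e5 = 11.3 J.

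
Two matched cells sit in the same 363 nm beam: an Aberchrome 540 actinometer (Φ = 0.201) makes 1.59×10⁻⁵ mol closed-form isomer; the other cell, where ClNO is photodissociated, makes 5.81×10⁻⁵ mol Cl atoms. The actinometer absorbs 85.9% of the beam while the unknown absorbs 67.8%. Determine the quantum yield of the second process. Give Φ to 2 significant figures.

Photons absorbed by the actinometer: 1.59×10⁻⁵ / 0.201 = 7.910×10⁻⁵ mol.
Incident flux: 7.910×10⁻⁵ / 0.859 = 9.208×10⁻⁵ einstein.
Absorbed by unknown: 0.678 × 9.208×10⁻⁵ = 6.243×10⁻⁵ mol.
Φ(unknown) = 5.81×10⁻⁵ / 6.243×10⁻⁵ = 0.93.

Φ = 0.93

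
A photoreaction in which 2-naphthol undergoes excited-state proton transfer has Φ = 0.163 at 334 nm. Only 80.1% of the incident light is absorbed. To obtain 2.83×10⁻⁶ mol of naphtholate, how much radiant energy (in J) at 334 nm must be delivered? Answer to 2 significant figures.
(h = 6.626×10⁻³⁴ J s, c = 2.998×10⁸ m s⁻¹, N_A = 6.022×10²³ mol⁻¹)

7.8 J

Photons that must be absorbed: 2.83×10⁻⁶ / 0.163 = 1.736×10⁻⁵ mol.
Incident photons needed: 1.736×10⁻⁵ / 0.801 = 2.167×10⁻⁵ mol.
Photon energy: hc/λ = 5.948×10⁻¹⁹ J; per mole, 3.582×10⁵ J mol⁻¹.
Energy required: 2.167×10⁻⁵ × 3.582×10⁵ = 7.8 J.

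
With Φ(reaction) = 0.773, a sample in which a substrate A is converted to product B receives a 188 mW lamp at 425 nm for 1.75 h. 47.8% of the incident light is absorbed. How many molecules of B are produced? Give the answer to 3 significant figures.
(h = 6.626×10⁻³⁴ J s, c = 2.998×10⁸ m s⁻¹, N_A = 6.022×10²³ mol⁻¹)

Photon energy at 425 nm: hc/λ = (6.626×10⁻³⁴)(2.998×10⁸)/(425×10⁻⁹) = 4.674×10⁻¹⁹ J.
Energy delivered: (188 mW)(6300 s) = 1184 J.
Photons incident: 1184 / 4.674×10⁻¹⁹ = 2.533×10²¹, i.e. 2.533×10²¹/6.022×10²³ = 0.004206 mol.
Photons absorbed: 0.478 × 0.004206 = 0.002010 mol.
Product: Φ × n_abs = 0.773 × 0.002010 = 0.001554 mol.
As a count: 0.001554 × 6.022×10²³ = 9.36×10²⁰.

9.36×10²⁰ molecules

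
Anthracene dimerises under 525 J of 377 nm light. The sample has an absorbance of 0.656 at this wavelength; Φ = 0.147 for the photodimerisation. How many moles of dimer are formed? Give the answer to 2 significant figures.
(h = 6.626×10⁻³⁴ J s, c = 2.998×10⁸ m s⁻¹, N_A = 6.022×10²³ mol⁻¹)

1.9×10⁻⁴ mol

Photon energy at 377 nm: hc/λ = (6.626×10⁻³⁴)(2.998×10⁸)/(377×10⁻⁹) = 5.269×10⁻¹⁹ J.
Photons incident: 525 / 5.269×10⁻¹⁹ = 9.964×10²⁰, i.e. 9.964×10²⁰/6.022×10²³ = 0.001655 mol.
Fraction absorbed: 1 − 10^(−0.656) = 0.7792.
Photons absorbed: 0.7792 × 0.001655 = 0.001290 mol.
Product: Φ × n_abs = 0.147 × 0.001290 = 1.896×10⁻⁴ mol.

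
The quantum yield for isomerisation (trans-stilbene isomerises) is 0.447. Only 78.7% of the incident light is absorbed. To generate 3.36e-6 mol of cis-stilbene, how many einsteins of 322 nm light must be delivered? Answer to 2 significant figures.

Photons that must be absorbed: 3.36e-6 / 0.447 = 7.517e-6 mol.
Incident photons needed: 7.517e-6 / 0.787 = 9.551e-6 mol.

9.6e-6 einstein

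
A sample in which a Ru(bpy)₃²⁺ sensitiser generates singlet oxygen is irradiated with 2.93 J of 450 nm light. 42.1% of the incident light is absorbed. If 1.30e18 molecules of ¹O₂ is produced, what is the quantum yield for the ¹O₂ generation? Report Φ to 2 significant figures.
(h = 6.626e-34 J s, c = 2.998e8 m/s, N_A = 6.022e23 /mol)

Φ = 0.47

Product: 1.30e18 / 6.022e23 = 2.159e-6 mol.
Photon energy at 450 nm: hc/λ = (6.626e-34)(2.998e8)/(450e-9) = 4.414e-19 J.
Photons incident: 2.93 / 4.414e-19 = 6.638e18, i.e. 6.638e18/6.022e23 = 1.102e-5 mol.
Photons absorbed: 0.421 × 1.102e-5 = 4.639e-6 mol.
Φ = 2.159e-6 mol / 4.639e-6 mol photons = 0.47.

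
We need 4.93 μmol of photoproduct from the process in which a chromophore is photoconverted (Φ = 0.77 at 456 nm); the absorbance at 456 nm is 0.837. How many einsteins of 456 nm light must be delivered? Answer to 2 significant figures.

Product: 4.93 μmol = 4.93e-6 mol.
Photons that must be absorbed: 4.93e-6 / 0.77 = 6.403e-6 mol.
Fraction absorbed: 1 − 10^(−0.837) = 0.8545.
Incident photons needed: 6.403e-6 / 0.8545 = 7.493e-6 mol.

7.5e-6 einstein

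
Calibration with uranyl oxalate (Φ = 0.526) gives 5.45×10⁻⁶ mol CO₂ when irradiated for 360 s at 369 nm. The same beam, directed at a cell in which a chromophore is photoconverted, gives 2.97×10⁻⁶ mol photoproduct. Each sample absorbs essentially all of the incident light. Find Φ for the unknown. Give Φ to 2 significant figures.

Photons absorbed by the actinometer: 5.45×10⁻⁶ / 0.526 = 1.036×10⁻⁵ mol.
Φ(unknown) = 2.97×10⁻⁶ / 1.036×10⁻⁵ = 0.29.

Φ = 0.29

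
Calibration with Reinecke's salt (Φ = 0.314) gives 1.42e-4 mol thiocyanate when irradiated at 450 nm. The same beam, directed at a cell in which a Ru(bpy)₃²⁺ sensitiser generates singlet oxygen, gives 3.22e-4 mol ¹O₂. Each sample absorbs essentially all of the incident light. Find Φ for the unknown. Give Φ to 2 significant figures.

Photons absorbed by the actinometer: 1.42e-4 / 0.314 = 4.522e-4 mol.
Φ(unknown) = 3.22e-4 / 4.522e-4 = 0.71.

Φ = 0.71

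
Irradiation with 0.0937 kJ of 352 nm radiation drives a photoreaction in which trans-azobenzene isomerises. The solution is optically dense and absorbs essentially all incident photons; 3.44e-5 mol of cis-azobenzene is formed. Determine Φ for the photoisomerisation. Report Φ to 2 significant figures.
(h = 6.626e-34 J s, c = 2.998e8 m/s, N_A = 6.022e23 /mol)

Photon energy at 352 nm: hc/λ = (6.626e-34)(2.998e8)/(352e-9) = 5.643e-19 J.
Incident energy: 0.0937 kJ = 93.7 J.
Photons incident: 93.7 / 5.643e-19 = 1.660e20, i.e. 1.660e20/6.022e23 = 2.757e-4 mol.
Φ = 3.44e-5 mol / 2.757e-4 mol photons = 0.12.

Φ = 0.12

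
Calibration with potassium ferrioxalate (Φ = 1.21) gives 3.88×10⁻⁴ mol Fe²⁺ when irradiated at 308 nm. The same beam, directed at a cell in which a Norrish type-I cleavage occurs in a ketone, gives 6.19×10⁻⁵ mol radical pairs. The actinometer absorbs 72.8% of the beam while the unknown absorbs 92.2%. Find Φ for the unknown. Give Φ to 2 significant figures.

Φ = 0.15

Photons absorbed by the actinometer: 3.88×10⁻⁴ / 1.21 = 3.207×10⁻⁴ mol.
Incident flux: 3.207×10⁻⁴ / 0.728 = 4.405×10⁻⁴ einstein.
Absorbed by unknown: 0.922 × 4.405×10⁻⁴ = 4.061×10⁻⁴ mol.
Φ(unknown) = 6.19×10⁻⁵ / 4.061×10⁻⁴ = 0.15.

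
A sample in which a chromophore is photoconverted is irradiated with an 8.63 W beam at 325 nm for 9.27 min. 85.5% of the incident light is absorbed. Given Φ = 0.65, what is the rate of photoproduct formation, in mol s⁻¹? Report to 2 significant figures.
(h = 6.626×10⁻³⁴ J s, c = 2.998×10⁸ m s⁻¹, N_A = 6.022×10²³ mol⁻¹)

1.3×10⁻⁵ mol s⁻¹

Photon energy at 325 nm: hc/λ = (6.626×10⁻³⁴)(2.998×10⁸)/(325×10⁻⁹) = 6.112×10⁻¹⁹ J.
Energy delivered: (8.63 W)(556.2 s) = 4800 J.
Photons incident: 4800 / 6.112×10⁻¹⁹ = 7.853×10²¹, i.e. 7.853×10²¹/6.022×10²³ = 0.01304 mol.
Photons absorbed: 0.855 × 0.01304 = 0.01115 mol.
Product formed: 0.65 × 0.01115 = 0.007248 mol.
Rate: 0.007248 / 556.2 s = 1.3×10⁻⁵ mol s⁻¹.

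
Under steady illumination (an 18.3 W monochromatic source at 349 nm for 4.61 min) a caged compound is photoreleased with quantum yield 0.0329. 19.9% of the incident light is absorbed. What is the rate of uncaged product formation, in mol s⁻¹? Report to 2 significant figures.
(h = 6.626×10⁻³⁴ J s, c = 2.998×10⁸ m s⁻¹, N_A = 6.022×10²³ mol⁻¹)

Photon energy at 349 nm: hc/λ = (6.626×10⁻³⁴)(2.998×10⁸)/(349×10⁻⁹) = 5.692×10⁻¹⁹ J.
Energy delivered: (18.3 W)(276.6 s) = 5062 J.
Photons incident: 5062 / 5.692×10⁻¹⁹ = 8.893×10²¹, i.e. 8.893×10²¹/6.022×10²³ = 0.01477 mol.
Photons absorbed: 0.199 × 0.01477 = 0.002939 mol.
Product formed: 0.0329 × 0.002939 = 9.669×10⁻⁵ mol.
Rate: 9.669×10⁻⁵ / 276.6 s = 3.5×10⁻⁷ mol s⁻¹.

3.5×10⁻⁷ mol s⁻¹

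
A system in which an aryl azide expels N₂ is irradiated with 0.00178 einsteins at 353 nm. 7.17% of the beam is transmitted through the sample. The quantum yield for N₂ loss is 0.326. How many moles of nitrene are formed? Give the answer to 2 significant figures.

5.4×10⁻⁴ mol

Fraction absorbed: 1 − 7.17/100 = 0.9283.
Photons absorbed: 0.9283 × 0.00178 = 0.001652 mol.
Product: Φ × n_abs = 0.326 × 0.001652 = 5.386×10⁻⁴ mol.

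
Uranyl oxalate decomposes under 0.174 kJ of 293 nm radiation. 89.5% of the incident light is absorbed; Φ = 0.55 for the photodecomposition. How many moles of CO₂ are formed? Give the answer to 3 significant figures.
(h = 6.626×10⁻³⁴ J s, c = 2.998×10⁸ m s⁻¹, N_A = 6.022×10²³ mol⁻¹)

Photon energy at 293 nm: hc/λ = (6.626×10⁻³⁴)(2.998×10⁸)/(293×10⁻⁹) = 6.780×10⁻¹⁹ J.
Incident energy: 0.174 kJ = 174 J.
Photons incident: 174 / 6.780×10⁻¹⁹ = 2.566×10²⁰, i.e. 2.566×10²⁰/6.022×10²³ = 4.261×10⁻⁴ mol.
Photons absorbed: 0.895 × 4.261×10⁻⁴ = 3.814×10⁻⁴ mol.
Product: Φ × n_abs = 0.55 × 3.814×10⁻⁴ = 2.098×10⁻⁴ mol.

2.10×10⁻⁴ mol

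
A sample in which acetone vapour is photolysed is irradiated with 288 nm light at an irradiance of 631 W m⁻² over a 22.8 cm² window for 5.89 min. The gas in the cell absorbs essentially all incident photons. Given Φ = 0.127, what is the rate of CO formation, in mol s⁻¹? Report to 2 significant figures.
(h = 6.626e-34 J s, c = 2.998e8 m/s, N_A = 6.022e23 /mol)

4.4e-7 mol s⁻¹

Photon energy at 288 nm: hc/λ = (6.626e-34)(2.998e8)/(288e-9) = 6.897e-19 J.
Energy delivered: (631 W m⁻²)(22.8e-4 m²)(353.4 s) = 508.4 J.
Photons incident: 508.4 / 6.897e-19 = 7.371e20, i.e. 7.371e20/6.022e23 = 0.001224 mol.
Product formed: 0.127 × 0.001224 = 1.554e-4 mol.
Rate: 1.554e-4 / 353.4 s = 4.4e-7 mol s⁻¹.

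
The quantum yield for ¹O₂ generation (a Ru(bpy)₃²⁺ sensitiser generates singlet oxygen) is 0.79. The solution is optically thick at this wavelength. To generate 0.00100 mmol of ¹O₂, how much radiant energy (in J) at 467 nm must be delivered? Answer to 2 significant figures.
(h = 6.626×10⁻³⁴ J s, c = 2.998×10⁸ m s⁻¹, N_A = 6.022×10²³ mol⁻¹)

0.32 J

Product: 0.00100 mmol = 1.00×10⁻⁶ mol.
Photons that must be absorbed: 1.00×10⁻⁶ / 0.79 = 1.266×10⁻⁶ mol.
Photon energy: hc/λ = 4.254×10⁻¹⁹ J; per mole, 2.562×10⁵ J mol⁻¹.
Energy required: 1.266×10⁻⁶ × 2.562×10⁵ = 0.32 J.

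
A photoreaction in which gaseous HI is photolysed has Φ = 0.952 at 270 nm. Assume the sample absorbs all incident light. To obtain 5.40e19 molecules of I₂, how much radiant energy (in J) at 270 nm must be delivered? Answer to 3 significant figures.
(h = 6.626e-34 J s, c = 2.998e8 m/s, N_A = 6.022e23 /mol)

41.7 J

Product: 5.40e19 / 6.022e23 = 8.967e-5 mol.
Photons that must be absorbed: 8.967e-5 / 0.952 = 9.419e-5 mol.
Photon energy: hc/λ = 7.357e-19 J; per mole, 4.430e5 J mol⁻¹.
Energy required: 9.419e-5 × 4.430e5 = 41.7 J.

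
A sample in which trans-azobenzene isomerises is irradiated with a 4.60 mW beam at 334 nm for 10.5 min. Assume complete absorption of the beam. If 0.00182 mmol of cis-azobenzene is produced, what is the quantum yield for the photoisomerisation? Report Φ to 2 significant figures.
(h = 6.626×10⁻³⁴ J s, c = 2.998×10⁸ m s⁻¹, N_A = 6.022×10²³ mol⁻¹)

Φ = 0.22

Product: 0.00182 mmol = 1.82×10⁻⁶ mol.
Photon energy at 334 nm: hc/λ = (6.626×10⁻³⁴)(2.998×10⁸)/(334×10⁻⁹) = 5.948×10⁻¹⁹ J.
Energy delivered: (4.60 mW)(630 s) = 2.898 J.
Photons incident: 2.898 / 5.948×10⁻¹⁹ = 4.872×10¹⁸, i.e. 4.872×10¹⁸/6.022×10²³ = 8.090×10⁻⁶ mol.
Φ = 1.82×10⁻⁶ mol / 8.090×10⁻⁶ mol photons = 0.22.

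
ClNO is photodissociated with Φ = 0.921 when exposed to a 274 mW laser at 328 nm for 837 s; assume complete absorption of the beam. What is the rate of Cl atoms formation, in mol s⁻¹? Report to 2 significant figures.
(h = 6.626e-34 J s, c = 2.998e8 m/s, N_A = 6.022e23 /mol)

6.9e-7 mol s⁻¹

Photon energy at 328 nm: hc/λ = (6.626e-34)(2.998e8)/(328e-9) = 6.056e-19 J.
Energy delivered: (274 mW)(837 s) = 229.3 J.
Photons incident: 229.3 / 6.056e-19 = 3.786e20, i.e. 3.786e20/6.022e23 = 6.287e-4 mol.
Product formed: 0.921 × 6.287e-4 = 5.790e-4 mol.
Rate: 5.790e-4 / 837 s = 6.9e-7 mol s⁻¹.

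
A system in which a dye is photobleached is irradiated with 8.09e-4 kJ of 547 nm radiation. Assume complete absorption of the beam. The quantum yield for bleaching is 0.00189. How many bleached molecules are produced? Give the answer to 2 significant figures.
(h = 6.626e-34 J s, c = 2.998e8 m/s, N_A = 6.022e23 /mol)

4.2e15 bleached molecules

Photon energy at 547 nm: hc/λ = (6.626e-34)(2.998e8)/(547e-9) = 3.632e-19 J.
Incident energy: 8.09e-4 kJ = 0.809 J.
Photons incident: 0.809 / 3.632e-19 = 2.227e18, i.e. 2.227e18/6.022e23 = 3.698e-6 mol.
Product: Φ × n_abs = 0.00189 × 3.698e-6 = 6.989e-9 mol.
As a count: 6.989e-9 × 6.022e23 = 4.2e15.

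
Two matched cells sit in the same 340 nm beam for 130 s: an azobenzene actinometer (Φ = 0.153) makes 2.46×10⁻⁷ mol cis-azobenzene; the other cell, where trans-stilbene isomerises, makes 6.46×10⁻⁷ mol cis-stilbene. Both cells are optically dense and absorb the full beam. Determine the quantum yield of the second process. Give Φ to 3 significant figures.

Photons absorbed by the actinometer: 2.46×10⁻⁷ / 0.153 = 1.608×10⁻⁶ mol.
Φ(unknown) = 6.46×10⁻⁷ / 1.608×10⁻⁶ = 0.402.

Φ = 0.402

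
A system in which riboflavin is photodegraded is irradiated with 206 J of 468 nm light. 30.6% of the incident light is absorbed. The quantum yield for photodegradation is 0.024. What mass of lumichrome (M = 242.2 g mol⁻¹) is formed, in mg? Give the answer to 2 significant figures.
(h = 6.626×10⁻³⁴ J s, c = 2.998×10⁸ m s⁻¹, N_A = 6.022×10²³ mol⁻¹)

Photon energy at 468 nm: hc/λ = (6.626×10⁻³⁴)(2.998×10⁸)/(468×10⁻⁹) = 4.245×10⁻¹⁹ J.
Photons incident: 206 / 4.245×10⁻¹⁹ = 4.853×10²⁰, i.e. 4.853×10²⁰/6.022×10²³ = 8.059×10⁻⁴ mol.
Photons absorbed: 0.306 × 8.059×10⁻⁴ = 2.466×10⁻⁴ mol.
Product: Φ × n_abs = 0.024 × 2.466×10⁻⁴ = 5.918×10⁻⁶ mol.
Mass: 5.918×10⁻⁶ × 242.2 = 0.001433 g = 1.4 mg.

1.4 mg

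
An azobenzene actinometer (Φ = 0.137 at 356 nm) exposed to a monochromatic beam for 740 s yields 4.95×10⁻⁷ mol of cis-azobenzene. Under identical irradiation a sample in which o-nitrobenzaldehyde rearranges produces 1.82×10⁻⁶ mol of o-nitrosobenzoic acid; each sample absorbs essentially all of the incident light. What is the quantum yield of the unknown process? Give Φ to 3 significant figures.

Φ = 0.504

Photons absorbed by the actinometer: 4.95×10⁻⁷ / 0.137 = 3.613×10⁻⁶ mol.
Φ(unknown) = 1.82×10⁻⁶ / 3.613×10⁻⁶ = 0.504.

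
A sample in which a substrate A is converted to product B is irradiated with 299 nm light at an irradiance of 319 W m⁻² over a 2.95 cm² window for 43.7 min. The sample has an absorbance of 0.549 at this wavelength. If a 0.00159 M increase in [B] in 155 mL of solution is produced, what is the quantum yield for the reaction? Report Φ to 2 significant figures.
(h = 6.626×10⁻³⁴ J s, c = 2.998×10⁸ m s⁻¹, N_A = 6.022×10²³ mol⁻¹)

Product: (0.00159 M)(0.155 L) = 2.465×10⁻⁴ mol.
Photon energy at 299 nm: hc/λ = (6.626×10⁻³⁴)(2.998×10⁸)/(299×10⁻⁹) = 6.644×10⁻¹⁹ J.
Energy delivered: (319 W m⁻²)(2.95×10⁻⁴ m²)(2622 s) = 246.7 J.
Photons incident: 246.7 / 6.644×10⁻¹⁹ = 3.713×10²⁰, i.e. 3.713×10²⁰/6.022×10²³ = 6.166×10⁻⁴ mol.
Fraction absorbed: 1 − 10^(−0.549) = 0.7175.
Photons absorbed: 0.7175 × 6.166×10⁻⁴ = 4.424×10⁻⁴ mol.
Φ = 2.465×10⁻⁴ mol / 4.424×10⁻⁴ mol photons = 0.56.

Φ = 0.56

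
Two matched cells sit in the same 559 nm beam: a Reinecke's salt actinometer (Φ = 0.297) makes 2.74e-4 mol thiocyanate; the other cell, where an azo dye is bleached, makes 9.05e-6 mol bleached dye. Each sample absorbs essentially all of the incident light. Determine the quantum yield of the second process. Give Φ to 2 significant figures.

Photons absorbed by the actinometer: 2.74e-4 / 0.297 = 9.226e-4 mol.
Φ(unknown) = 9.05e-6 / 9.226e-4 = 0.0098.

Φ = 0.0098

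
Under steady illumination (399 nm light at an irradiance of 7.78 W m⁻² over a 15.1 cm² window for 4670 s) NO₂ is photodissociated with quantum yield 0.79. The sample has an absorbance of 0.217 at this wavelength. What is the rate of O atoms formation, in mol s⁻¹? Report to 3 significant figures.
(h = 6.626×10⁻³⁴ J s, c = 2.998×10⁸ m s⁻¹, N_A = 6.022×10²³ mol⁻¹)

Photon energy at 399 nm: hc/λ = (6.626×10⁻³⁴)(2.998×10⁸)/(399×10⁻⁹) = 4.979×10⁻¹⁹ J.
Energy delivered: (7.78 W m⁻²)(15.1×10⁻⁴ m²)(4670 s) = 54.86 J.
Photons incident: 54.86 / 4.979×10⁻¹⁹ = 1.102×10²⁰, i.e. 1.102×10²⁰/6.022×10²³ = 1.830×10⁻⁴ mol.
Fraction absorbed: 1 − 10^(−0.217) = 0.3933.
Photons absorbed: 0.3933 × 1.830×10⁻⁴ = 7.197×10⁻⁵ mol.
Product formed: 0.79 × 7.197×10⁻⁵ = 5.686×10⁻⁵ mol.
Rate: 5.686×10⁻⁵ / 4670 s = 1.22×10⁻⁸ mol s⁻¹.

1.22×10⁻⁸ mol s⁻¹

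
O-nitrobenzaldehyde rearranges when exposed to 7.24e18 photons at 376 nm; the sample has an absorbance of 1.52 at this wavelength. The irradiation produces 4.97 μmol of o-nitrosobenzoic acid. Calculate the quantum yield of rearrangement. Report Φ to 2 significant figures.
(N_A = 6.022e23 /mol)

Product: 4.97 μmol = 4.97e-6 mol.
Moles of photons: 7.24e18 / 6.022e23 = 1.202e-5 mol.
Fraction absorbed: 1 − 10^(−1.52) = 0.9698.
Photons absorbed: 0.9698 × 1.202e-5 = 1.166e-5 mol.
Φ = 4.97e-6 mol / 1.166e-5 mol photons = 0.43.

Φ = 0.43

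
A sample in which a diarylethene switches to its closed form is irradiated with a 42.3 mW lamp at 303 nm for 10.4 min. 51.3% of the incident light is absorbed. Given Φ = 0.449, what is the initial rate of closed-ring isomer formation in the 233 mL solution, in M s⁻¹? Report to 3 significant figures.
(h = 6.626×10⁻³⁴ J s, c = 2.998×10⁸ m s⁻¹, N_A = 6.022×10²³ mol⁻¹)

1.06×10⁻⁷ M s⁻¹

Photon energy at 303 nm: hc/λ = (6.626×10⁻³⁴)(2.998×10⁸)/(303×10⁻⁹) = 6.556×10⁻¹⁹ J.
Energy delivered: (42.3 mW)(624 s) = 26.40 J.
Photons incident: 26.40 / 6.556×10⁻¹⁹ = 4.027×10¹⁹, i.e. 4.027×10¹⁹/6.022×10²³ = 6.687×10⁻⁵ mol.
Photons absorbed: 0.513 × 6.687×10⁻⁵ = 3.430×10⁻⁵ mol.
Product formed: 0.449 × 3.430×10⁻⁵ = 1.540×10⁻⁵ mol.
Rate: 1.540×10⁻⁵ mol / (624 s × 0.233 L) = 1.06×10⁻⁷ M s⁻¹.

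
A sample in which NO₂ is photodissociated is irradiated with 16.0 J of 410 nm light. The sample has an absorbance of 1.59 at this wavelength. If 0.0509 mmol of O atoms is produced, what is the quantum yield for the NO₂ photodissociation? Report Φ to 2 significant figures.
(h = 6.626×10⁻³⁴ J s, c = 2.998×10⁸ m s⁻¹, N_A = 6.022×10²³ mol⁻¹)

Product: 0.0509 mmol = 5.09×10⁻⁵ mol.
Photon energy at 410 nm: hc/λ = (6.626×10⁻³⁴)(2.998×10⁸)/(410×10⁻⁹) = 4.845×10⁻¹⁹ J.
Photons incident: 16.0 / 4.845×10⁻¹⁹ = 3.302×10¹⁹, i.e. 3.302×10¹⁹/6.022×10²³ = 5.483×10⁻⁵ mol.
Fraction absorbed: 1 − 10^(−1.59) = 0.9743.
Photons absorbed: 0.9743 × 5.483×10⁻⁵ = 5.342×10⁻⁵ mol.
Φ = 5.09×10⁻⁵ mol / 5.342×10⁻⁵ mol photons = 0.95.

Φ = 0.95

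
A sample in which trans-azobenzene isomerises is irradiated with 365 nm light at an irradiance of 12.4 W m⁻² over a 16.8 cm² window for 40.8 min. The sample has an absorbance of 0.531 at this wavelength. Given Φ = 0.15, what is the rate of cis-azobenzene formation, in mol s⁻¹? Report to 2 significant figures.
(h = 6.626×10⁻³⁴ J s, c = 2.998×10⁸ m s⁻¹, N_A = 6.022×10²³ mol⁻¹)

Photon energy at 365 nm: hc/λ = (6.626×10⁻³⁴)(2.998×10⁸)/(365×10⁻⁹) = 5.442×10⁻¹⁹ J.
Energy delivered: (12.4 W m⁻²)(16.8×10⁻⁴ m²)(2448 s) = 51.00 J.
Photons incident: 51.00 / 5.442×10⁻¹⁹ = 9.372×10¹⁹, i.e. 9.372×10¹⁹/6.022×10²³ = 1.556×10⁻⁴ mol.
Fraction absorbed: 1 − 10^(−0.531) = 0.7056.
Photons absorbed: 0.7056 × 1.556×10⁻⁴ = 1.098×10⁻⁴ mol.
Product formed: 0.15 × 1.098×10⁻⁴ = 1.647×10⁻⁵ mol.
Rate: 1.647×10⁻⁵ / 2448 s = 6.7×10⁻⁹ mol s⁻¹.

6.7×10⁻⁹ mol s⁻¹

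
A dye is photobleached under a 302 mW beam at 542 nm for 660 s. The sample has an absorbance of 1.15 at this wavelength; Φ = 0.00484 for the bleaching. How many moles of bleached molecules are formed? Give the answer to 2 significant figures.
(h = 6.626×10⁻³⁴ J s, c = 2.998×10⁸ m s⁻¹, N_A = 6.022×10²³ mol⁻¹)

Photon energy at 542 nm: hc/λ = (6.626×10⁻³⁴)(2.998×10⁸)/(542×10⁻⁹) = 3.665×10⁻¹⁹ J.
Energy delivered: (302 mW)(660 s) = 199.3 J.
Photons incident: 199.3 / 3.665×10⁻¹⁹ = 5.438×10²⁰, i.e. 5.438×10²⁰/6.022×10²³ = 9.030×10⁻⁴ mol.
Fraction absorbed: 1 − 10^(−1.15) = 0.9292.
Photons absorbed: 0.9292 × 9.030×10⁻⁴ = 8.391×10⁻⁴ mol.
Product: Φ × n_abs = 0.00484 × 8.391×10⁻⁴ = 4.061×10⁻⁶ mol.

4.1×10⁻⁶ mol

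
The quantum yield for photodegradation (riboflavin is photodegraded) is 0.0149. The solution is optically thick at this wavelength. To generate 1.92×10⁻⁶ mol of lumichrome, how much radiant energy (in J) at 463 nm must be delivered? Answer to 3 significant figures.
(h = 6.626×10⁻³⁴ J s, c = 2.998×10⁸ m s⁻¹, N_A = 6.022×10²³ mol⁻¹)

33.3 J

Photons that must be absorbed: 1.92×10⁻⁶ / 0.0149 = 1.289×10⁻⁴ mol.
Photon energy: hc/λ = 4.290×10⁻¹⁹ J; per mole, 2.583×10⁵ J mol⁻¹.
Energy required: 1.289×10⁻⁴ × 2.583×10⁵ = 33.3 J.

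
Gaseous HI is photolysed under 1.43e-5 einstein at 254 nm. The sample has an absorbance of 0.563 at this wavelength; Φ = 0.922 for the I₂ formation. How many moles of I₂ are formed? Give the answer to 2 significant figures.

Fraction absorbed: 1 − 10^(−0.563) = 0.7265.
Photons absorbed: 0.7265 × 1.43e-5 = 1.039e-5 mol.
Product: Φ × n_abs = 0.922 × 1.039e-5 = 9.580e-6 mol.

9.6e-6 mol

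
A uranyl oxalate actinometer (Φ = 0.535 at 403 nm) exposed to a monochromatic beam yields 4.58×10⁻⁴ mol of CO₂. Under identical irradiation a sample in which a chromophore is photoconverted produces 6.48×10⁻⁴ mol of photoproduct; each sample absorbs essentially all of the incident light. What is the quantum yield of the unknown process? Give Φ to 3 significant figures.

Photons absorbed by the actinometer: 4.58×10⁻⁴ / 0.535 = 8.561×10⁻⁴ mol.
Φ(unknown) = 6.48×10⁻⁴ / 8.561×10⁻⁴ = 0.757.

Φ = 0.757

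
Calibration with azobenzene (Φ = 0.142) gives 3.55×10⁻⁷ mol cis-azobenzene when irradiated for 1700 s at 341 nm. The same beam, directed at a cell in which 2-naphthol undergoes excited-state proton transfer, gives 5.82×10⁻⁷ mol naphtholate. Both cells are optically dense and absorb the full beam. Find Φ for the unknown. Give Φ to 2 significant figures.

Φ = 0.23

Photons absorbed by the actinometer: 3.55×10⁻⁷ / 0.142 = 2.500×10⁻⁶ mol.
Φ(unknown) = 5.82×10⁻⁷ / 2.500×10⁻⁶ = 0.23.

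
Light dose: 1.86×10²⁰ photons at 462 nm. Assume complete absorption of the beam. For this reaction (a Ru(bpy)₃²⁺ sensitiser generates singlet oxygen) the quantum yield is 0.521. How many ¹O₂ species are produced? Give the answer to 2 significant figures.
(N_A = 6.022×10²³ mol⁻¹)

9.7×10¹⁹ species

Moles of photons: 1.86×10²⁰ / 6.022×10²³ = 3.089×10⁻⁴ mol.
Product: Φ × n_abs = 0.521 × 3.089×10⁻⁴ = 1.609×10⁻⁴ mol.
As a count: 1.609×10⁻⁴ × 6.022×10²³ = 9.7×10¹⁹.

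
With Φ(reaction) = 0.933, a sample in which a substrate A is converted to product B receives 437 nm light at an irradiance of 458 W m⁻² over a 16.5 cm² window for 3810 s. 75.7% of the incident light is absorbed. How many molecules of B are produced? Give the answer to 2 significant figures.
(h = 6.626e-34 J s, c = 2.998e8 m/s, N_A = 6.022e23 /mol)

Photon energy at 437 nm: hc/λ = (6.626e-34)(2.998e8)/(437e-9) = 4.546e-19 J.
Energy delivered: (458 W m⁻²)(16.5e-4 m²)(3810 s) = 2879 J.
Photons incident: 2879 / 4.546e-19 = 6.333e21, i.e. 6.333e21/6.022e23 = 0.01052 mol.
Photons absorbed: 0.757 × 0.01052 = 0.007964 mol.
Product: Φ × n_abs = 0.933 × 0.007964 = 0.007430 mol.
As a count: 0.007430 × 6.022e23 = 4.5e21.

4.5e21 molecules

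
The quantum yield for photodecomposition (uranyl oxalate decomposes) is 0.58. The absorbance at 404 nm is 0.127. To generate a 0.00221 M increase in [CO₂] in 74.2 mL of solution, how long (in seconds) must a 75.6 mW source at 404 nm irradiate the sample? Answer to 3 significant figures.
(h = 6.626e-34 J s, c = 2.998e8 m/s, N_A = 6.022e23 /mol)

Product: (0.00221 M)(0.0742 L) = 1.640e-4 mol.
Photons that must be absorbed: 1.640e-4 / 0.58 = 2.828e-4 mol.
Fraction absorbed: 1 − 10^(−0.127) = 0.2536.
Incident photons needed: 2.828e-4 / 0.2536 = 0.001115 mol.
Photon energy: hc/λ = 4.917e-19 J; per mole, 2.961e5 J mol⁻¹.
Energy required: 0.001115 × 2.961e5 = 330.2 J.
Time: 330.2 J / 0.0756 W = 4370 s.

t ≈ 4370 s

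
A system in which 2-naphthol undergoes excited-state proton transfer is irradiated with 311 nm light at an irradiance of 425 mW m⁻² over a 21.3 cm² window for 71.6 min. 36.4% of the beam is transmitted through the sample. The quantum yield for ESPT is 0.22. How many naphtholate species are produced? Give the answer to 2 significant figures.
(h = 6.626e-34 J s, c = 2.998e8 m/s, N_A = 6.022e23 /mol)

Photon energy at 311 nm: hc/λ = (6.626e-34)(2.998e8)/(311e-9) = 6.387e-19 J.
Energy delivered: (425 mW m⁻²)(21.3e-4 m²)(4296 s) = 3.889 J.
Photons incident: 3.889 / 6.387e-19 = 6.089e18, i.e. 6.089e18/6.022e23 = 1.011e-5 mol.
Fraction absorbed: 1 − 36.4/100 = 0.6360.
Photons absorbed: 0.6360 × 1.011e-5 = 6.430e-6 mol.
Product: Φ × n_abs = 0.22 × 6.430e-6 = 1.415e-6 mol.
As a count: 1.415e-6 × 6.022e23 = 8.5e17.

8.5e17 species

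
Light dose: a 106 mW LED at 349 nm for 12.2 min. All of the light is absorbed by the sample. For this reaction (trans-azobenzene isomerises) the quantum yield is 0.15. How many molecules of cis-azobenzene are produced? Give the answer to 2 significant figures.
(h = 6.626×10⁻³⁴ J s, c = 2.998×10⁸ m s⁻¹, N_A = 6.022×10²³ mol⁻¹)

Photon energy at 349 nm: hc/λ = (6.626×10⁻³⁴)(2.998×10⁸)/(349×10⁻⁹) = 5.692×10⁻¹⁹ J.
Energy delivered: (106 mW)(732 s) = 77.59 J.
Photons incident: 77.59 / 5.692×10⁻¹⁹ = 1.363×10²⁰, i.e. 1.363×10²⁰/6.022×10²³ = 2.263×10⁻⁴ mol.
Product: Φ × n_abs = 0.15 × 2.263×10⁻⁴ = 3.395×10⁻⁵ mol.
As a count: 3.395×10⁻⁵ × 6.022×10²³ = 2.0×10¹⁹.

2.0×10¹⁹ molecules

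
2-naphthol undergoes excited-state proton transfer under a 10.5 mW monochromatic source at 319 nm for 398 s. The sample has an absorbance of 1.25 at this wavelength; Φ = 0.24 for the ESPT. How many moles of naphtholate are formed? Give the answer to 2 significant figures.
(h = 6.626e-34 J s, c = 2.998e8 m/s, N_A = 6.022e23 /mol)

Photon energy at 319 nm: hc/λ = (6.626e-34)(2.998e8)/(319e-9) = 6.227e-19 J.
Energy delivered: (10.5 mW)(398 s) = 4.179 J.
Photons incident: 4.179 / 6.227e-19 = 6.711e18, i.e. 6.711e18/6.022e23 = 1.114e-5 mol.
Fraction absorbed: 1 − 10^(−1.25) = 0.9438.
Photons absorbed: 0.9438 × 1.114e-5 = 1.051e-5 mol.
Product: Φ × n_abs = 0.24 × 1.051e-5 = 2.522e-6 mol.

2.5e-6 mol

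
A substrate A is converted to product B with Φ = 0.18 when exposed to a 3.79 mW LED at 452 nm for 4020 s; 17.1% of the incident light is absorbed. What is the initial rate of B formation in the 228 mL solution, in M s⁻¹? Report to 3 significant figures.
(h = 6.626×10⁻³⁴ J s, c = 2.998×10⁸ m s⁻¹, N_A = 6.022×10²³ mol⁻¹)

1.93×10⁻⁹ M s⁻¹

Photon energy at 452 nm: hc/λ = (6.626×10⁻³⁴)(2.998×10⁸)/(452×10⁻⁹) = 4.395×10⁻¹⁹ J.
Energy delivered: (3.79 mW)(4020 s) = 15.24 J.
Photons incident: 15.24 / 4.395×10⁻¹⁹ = 3.468×10¹⁹, i.e. 3.468×10¹⁹/6.022×10²³ = 5.759×10⁻⁵ mol.
Photons absorbed: 0.171 × 5.759×10⁻⁵ = 9.848×10⁻⁶ mol.
Product formed: 0.18 × 9.848×10⁻⁶ = 1.773×10⁻⁶ mol.
Rate: 1.773×10⁻⁶ mol / (4020 s × 0.228 L) = 1.93×10⁻⁹ M s⁻¹.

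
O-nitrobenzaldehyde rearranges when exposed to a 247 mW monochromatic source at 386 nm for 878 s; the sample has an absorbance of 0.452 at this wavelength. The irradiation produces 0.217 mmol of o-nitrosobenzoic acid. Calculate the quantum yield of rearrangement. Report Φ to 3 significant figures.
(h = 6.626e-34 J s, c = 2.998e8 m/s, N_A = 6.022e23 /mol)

Φ = 0.479

Product: 0.217 mmol = 2.17e-4 mol.
Photon energy at 386 nm: hc/λ = (6.626e-34)(2.998e8)/(386e-9) = 5.146e-19 J.
Energy delivered: (247 mW)(878 s) = 216.9 J.
Photons incident: 216.9 / 5.146e-19 = 4.215e20, i.e. 4.215e20/6.022e23 = 6.999e-4 mol.
Fraction absorbed: 1 − 10^(−0.452) = 0.6468.
Photons absorbed: 0.6468 × 6.999e-4 = 4.527e-4 mol.
Φ = 2.17e-4 mol / 4.527e-4 mol photons = 0.479.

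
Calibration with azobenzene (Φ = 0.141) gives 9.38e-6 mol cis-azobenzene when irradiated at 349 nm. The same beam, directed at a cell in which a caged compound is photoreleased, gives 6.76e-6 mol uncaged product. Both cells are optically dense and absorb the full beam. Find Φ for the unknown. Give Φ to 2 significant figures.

Φ = 0.10

Photons absorbed by the actinometer: 9.38e-6 / 0.141 = 6.652e-5 mol.
Φ(unknown) = 6.76e-6 / 6.652e-5 = 0.10.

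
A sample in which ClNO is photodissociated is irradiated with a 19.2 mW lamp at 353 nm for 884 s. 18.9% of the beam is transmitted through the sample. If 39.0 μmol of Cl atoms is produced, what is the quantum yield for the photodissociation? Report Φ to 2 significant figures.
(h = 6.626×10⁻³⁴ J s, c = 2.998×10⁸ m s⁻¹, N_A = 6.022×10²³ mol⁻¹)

Φ = 0.96

Product: 39.0 μmol = 3.90×10⁻⁵ mol.
Photon energy at 353 nm: hc/λ = (6.626×10⁻³⁴)(2.998×10⁸)/(353×10⁻⁹) = 5.627×10⁻¹⁹ J.
Energy delivered: (19.2 mW)(884 s) = 16.97 J.
Photons incident: 16.97 / 5.627×10⁻¹⁹ = 3.016×10¹⁹, i.e. 3.016×10¹⁹/6.022×10²³ = 5.008×10⁻⁵ mol.
Fraction absorbed: 1 − 18.9/100 = 0.8110.
Photons absorbed: 0.8110 × 5.008×10⁻⁵ = 4.061×10⁻⁵ mol.
Φ = 3.90×10⁻⁵ mol / 4.061×10⁻⁵ mol photons = 0.96.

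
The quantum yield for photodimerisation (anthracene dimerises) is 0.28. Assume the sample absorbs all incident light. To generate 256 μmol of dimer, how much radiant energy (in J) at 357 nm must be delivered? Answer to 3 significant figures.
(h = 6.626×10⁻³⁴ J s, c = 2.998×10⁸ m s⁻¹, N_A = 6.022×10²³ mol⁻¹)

306 J

Product: 256 μmol = 2.56×10⁻⁴ mol.
Photons that must be absorbed: 2.56×10⁻⁴ / 0.28 = 9.143×10⁻⁴ mol.
Photon energy: hc/λ = 5.564×10⁻¹⁹ J; per mole, 3.351×10⁵ J mol⁻¹.
Energy required: 9.143×10⁻⁴ × 3.351×10⁵ = 306 J.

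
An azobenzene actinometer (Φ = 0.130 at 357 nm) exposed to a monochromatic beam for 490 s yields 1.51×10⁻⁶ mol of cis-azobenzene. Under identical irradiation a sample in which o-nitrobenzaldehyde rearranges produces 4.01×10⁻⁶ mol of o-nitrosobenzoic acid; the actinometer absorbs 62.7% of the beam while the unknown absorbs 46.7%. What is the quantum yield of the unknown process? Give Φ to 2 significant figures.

Φ = 0.46

Photons absorbed by the actinometer: 1.51×10⁻⁶ / 0.130 = 1.162×10⁻⁵ mol.
Incident flux: 1.162×10⁻⁵ / 0.627 = 1.853×10⁻⁵ einstein.
Absorbed by unknown: 0.467 × 1.853×10⁻⁵ = 8.654×10⁻⁶ mol.
Φ(unknown) = 4.01×10⁻⁶ / 8.654×10⁻⁶ = 0.46.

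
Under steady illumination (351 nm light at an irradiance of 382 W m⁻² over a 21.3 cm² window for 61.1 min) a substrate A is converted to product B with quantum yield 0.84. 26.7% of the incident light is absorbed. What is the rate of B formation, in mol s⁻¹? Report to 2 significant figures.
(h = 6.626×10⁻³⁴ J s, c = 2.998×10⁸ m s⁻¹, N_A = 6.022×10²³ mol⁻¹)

Photon energy at 351 nm: hc/λ = (6.626×10⁻³⁴)(2.998×10⁸)/(351×10⁻⁹) = 5.659×10⁻¹⁹ J.
Energy delivered: (382 W m⁻²)(21.3×10⁻⁴ m²)(3666 s) = 2983 J.
Photons incident: 2983 / 5.659×10⁻¹⁹ = 5.271×10²¹, i.e. 5.271×10²¹/6.022×10²³ = 0.008753 mol.
Photons absorbed: 0.267 × 0.008753 = 0.002337 mol.
Product formed: 0.84 × 0.002337 = 0.001963 mol.
Rate: 0.001963 / 3666 s = 5.4×10⁻⁷ mol s⁻¹.

5.4×10⁻⁷ mol s⁻¹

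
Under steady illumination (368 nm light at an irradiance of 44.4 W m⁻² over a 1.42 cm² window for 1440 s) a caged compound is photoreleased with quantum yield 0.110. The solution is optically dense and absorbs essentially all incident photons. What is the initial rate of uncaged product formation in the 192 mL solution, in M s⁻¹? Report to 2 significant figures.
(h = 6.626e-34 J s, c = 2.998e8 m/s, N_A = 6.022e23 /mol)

Photon energy at 368 nm: hc/λ = (6.626e-34)(2.998e8)/(368e-9) = 5.398e-19 J.
Energy delivered: (44.4 W m⁻²)(1.42e-4 m²)(1440 s) = 9.079 J.
Photons incident: 9.079 / 5.398e-19 = 1.682e19, i.e. 1.682e19/6.022e23 = 2.793e-5 mol.
Product formed: 0.110 × 2.793e-5 = 3.072e-6 mol.
Rate: 3.072e-6 mol / (1440 s × 0.192 L) = 1.1e-8 M s⁻¹.

1.1e-8 M s⁻¹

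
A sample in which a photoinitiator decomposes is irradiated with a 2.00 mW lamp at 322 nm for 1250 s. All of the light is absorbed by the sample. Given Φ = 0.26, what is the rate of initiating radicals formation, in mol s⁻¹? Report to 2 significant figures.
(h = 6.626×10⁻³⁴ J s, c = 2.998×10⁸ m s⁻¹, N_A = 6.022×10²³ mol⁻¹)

1.4×10⁻⁹ mol s⁻¹

Photon energy at 322 nm: hc/λ = (6.626×10⁻³⁴)(2.998×10⁸)/(322×10⁻⁹) = 6.169×10⁻¹⁹ J.
Energy delivered: (2.00 mW)(1250 s) = 2.500 J.
Photons incident: 2.500 / 6.169×10⁻¹⁹ = 4.053×10¹⁸, i.e. 4.053×10¹⁸/6.022×10²³ = 6.730×10⁻⁶ mol.
Product formed: 0.26 × 6.730×10⁻⁶ = 1.750×10⁻⁶ mol.
Rate: 1.750×10⁻⁶ / 1250 s = 1.4×10⁻⁹ mol s⁻¹.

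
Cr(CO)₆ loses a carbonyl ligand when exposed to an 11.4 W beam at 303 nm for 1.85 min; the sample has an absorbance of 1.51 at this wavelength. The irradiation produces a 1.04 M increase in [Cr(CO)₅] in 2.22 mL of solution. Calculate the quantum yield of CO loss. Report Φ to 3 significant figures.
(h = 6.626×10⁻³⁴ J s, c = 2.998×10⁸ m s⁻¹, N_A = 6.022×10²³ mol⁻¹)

Φ = 0.743

Product: (1.04 M)(0.00222 L) = 0.002309 mol.
Photon energy at 303 nm: hc/λ = (6.626×10⁻³⁴)(2.998×10⁸)/(303×10⁻⁹) = 6.556×10⁻¹⁹ J.
Energy delivered: (11.4 W)(111 s) = 1265 J.
Photons incident: 1265 / 6.556×10⁻¹⁹ = 1.930×10²¹, i.e. 1.930×10²¹/6.022×10²³ = 0.003205 mol.
Fraction absorbed: 1 − 10^(−1.51) = 0.9691.
Photons absorbed: 0.9691 × 0.003205 = 0.003106 mol.
Φ = 0.002309 mol / 0.003106 mol photons = 0.743.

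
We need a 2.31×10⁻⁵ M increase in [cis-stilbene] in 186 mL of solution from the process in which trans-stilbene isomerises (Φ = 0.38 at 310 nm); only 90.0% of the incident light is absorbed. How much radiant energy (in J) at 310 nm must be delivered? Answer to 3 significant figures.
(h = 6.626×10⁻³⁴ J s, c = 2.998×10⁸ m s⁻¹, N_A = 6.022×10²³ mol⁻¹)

Product: (2.31×10⁻⁵ M)(0.186 L) = 4.297×10⁻⁶ mol.
Photons that must be absorbed: 4.297×10⁻⁶ / 0.38 = 1.131×10⁻⁵ mol.
Incident photons needed: 1.131×10⁻⁵ / 0.900 = 1.257×10⁻⁵ mol.
Photon energy: hc/λ = 6.408×10⁻¹⁹ J; per mole, 3.859×10⁵ J mol⁻¹.
Energy required: 1.257×10⁻⁵ × 3.859×10⁵ = 4.85 J.

4.85 J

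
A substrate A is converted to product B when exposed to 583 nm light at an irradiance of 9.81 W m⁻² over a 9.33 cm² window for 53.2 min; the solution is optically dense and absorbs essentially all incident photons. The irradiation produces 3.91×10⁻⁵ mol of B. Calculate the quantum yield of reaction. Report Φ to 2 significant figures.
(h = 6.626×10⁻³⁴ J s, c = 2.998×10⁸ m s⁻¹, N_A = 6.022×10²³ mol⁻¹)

Φ = 0.27

Photon energy at 583 nm: hc/λ = (6.626×10⁻³⁴)(2.998×10⁸)/(583×10⁻⁹) = 3.407×10⁻¹⁹ J.
Energy delivered: (9.81 W m⁻²)(9.33×10⁻⁴ m²)(3192 s) = 29.22 J.
Photons incident: 29.22 / 3.407×10⁻¹⁹ = 8.576×10¹⁹, i.e. 8.576×10¹⁹/6.022×10²³ = 1.424×10⁻⁴ mol.
Φ = 3.91×10⁻⁵ mol / 1.424×10⁻⁴ mol photons = 0.27.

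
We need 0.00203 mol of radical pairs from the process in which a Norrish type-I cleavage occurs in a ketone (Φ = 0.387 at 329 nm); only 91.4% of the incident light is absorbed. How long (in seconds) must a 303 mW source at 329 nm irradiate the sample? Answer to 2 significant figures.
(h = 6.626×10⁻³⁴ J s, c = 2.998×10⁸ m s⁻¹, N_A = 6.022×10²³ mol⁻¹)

Photons that must be absorbed: 0.00203 / 0.387 = 0.005245 mol.
Incident photons needed: 0.005245 / 0.914 = 0.005739 mol.
Photon energy: hc/λ = 6.038×10⁻¹⁹ J; per mole, 3.636×10⁵ J mol⁻¹.
Energy required: 0.005739 × 3.636×10⁵ = 2087 J.
Time: 2087 J / 0.303 W = 6900 s.

t ≈ 6900 s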